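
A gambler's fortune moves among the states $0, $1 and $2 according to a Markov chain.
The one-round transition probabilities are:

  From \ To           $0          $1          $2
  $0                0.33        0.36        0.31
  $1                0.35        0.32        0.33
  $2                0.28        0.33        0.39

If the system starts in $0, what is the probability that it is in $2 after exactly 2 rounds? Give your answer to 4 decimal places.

0.3420

Sum over the intermediate state after 1 round:
P = P($0→$0)·P($0→$2) + P($0→$1)·P($1→$2) + P($0→$2)·P($2→$2)
  = 0.33×0.31 + 0.36×0.33 + 0.31×0.39
  = 0.1023 + 0.1188 + 0.1209 = 0.3420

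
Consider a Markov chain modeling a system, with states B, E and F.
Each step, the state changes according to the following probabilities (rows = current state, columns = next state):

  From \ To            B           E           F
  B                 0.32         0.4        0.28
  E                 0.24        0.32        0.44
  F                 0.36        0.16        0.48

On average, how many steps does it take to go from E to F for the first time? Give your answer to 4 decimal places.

Let t(s) be the expected number of steps to first reach F from state s, with t(F) = 0. Conditioning on the first step:
t(B) = 1 + 0.32·t(B) + 0.4·t(E)
t(E) = 1 + 0.24·t(B) + 0.32·t(E)
Solving: t(B) = 2.9476, t(E) = 2.5109.
Expected steps from E to F: 2.5109.

2.5109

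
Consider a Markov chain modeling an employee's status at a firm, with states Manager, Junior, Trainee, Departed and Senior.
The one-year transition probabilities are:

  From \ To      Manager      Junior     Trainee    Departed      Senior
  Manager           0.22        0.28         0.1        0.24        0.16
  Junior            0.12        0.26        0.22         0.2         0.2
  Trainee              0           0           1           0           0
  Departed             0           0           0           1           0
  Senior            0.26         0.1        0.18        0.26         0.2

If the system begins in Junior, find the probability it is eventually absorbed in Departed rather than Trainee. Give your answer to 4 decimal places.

Let h(s) be the probability of absorption at Departed starting from transient state s. Then h(Departed) = 1 and h(Trainee) = 0. By first-step analysis:
h(Manager) = 0.22·h(Manager) + 0.28·h(Junior) + 0.1·0 + 0.24·1 + 0.16·h(Senior)
h(Junior) = 0.12·h(Manager) + 0.26·h(Junior) + 0.22·0 + 0.2·1 + 0.2·h(Senior)
h(Senior) = 0.26·h(Manager) + 0.1·h(Junior) + 0.18·0 + 0.26·1 + 0.2·h(Senior)
Solving: h(Manager) = 0.6199, h(Junior) = 0.5310, h(Senior) = 0.5929.
Starting from Junior, the probability is 0.5310.

0.5310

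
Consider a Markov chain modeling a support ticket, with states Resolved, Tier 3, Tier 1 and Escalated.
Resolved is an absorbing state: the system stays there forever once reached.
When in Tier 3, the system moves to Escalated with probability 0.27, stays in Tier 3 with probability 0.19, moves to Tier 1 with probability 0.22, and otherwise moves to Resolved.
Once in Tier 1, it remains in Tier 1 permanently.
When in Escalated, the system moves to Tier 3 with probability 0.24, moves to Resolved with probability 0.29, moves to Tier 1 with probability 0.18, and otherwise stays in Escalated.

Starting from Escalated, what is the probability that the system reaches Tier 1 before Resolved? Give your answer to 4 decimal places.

0.3892

Let h(s) be the probability of absorption at Tier 1 starting from transient state s. Then h(Tier 1) = 1 and h(Resolved) = 0. By first-step analysis:
h(Tier 3) = 0.32·0 + 0.19·h(Tier 3) + 0.22·1 + 0.27·h(Escalated)
h(Escalated) = 0.29·0 + 0.24·h(Tier 3) + 0.18·1 + 0.29·h(Escalated)
Solving: h(Tier 3) = 0.4013, h(Escalated) = 0.3892.
Starting from Escalated, the probability is 0.3892.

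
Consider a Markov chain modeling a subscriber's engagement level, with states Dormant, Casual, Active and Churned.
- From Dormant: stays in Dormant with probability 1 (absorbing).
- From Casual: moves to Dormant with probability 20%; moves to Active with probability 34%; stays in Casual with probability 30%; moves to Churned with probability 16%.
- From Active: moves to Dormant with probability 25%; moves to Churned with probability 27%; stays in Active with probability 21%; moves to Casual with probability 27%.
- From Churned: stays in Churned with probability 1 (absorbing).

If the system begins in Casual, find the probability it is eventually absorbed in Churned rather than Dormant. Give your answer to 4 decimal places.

0.4731

Let h(s) be the probability of absorption at Churned starting from transient state s. Then h(Churned) = 1 and h(Dormant) = 0. By first-step analysis:
h(Casual) = 0.2·0 + 0.3·h(Casual) + 0.34·h(Active) + 0.16·1
h(Active) = 0.25·0 + 0.27·h(Casual) + 0.21·h(Active) + 0.27·1
Solving: h(Casual) = 0.4731, h(Active) = 0.5035.
Starting from Casual, the probability is 0.4731.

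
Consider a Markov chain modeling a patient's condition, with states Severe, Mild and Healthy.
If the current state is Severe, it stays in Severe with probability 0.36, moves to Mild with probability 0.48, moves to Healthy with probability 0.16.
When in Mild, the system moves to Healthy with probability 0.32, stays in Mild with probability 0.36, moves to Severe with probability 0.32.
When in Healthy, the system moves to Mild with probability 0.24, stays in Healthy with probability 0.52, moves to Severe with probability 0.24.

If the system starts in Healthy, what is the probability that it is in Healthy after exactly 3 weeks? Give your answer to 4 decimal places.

0.3510

Propagate the distribution vector 3 weeks from Healthy.
After 0 weeks: (0.0000, 0.0000, 1.0000)
After 1 week: (0.2400, 0.2400, 0.5200)
After 2 weeks: (0.2880, 0.3264, 0.3856)
After 3 weeks: (0.3007, 0.3483, 0.3510)
P(in Healthy after 3 weeks) = 0.3510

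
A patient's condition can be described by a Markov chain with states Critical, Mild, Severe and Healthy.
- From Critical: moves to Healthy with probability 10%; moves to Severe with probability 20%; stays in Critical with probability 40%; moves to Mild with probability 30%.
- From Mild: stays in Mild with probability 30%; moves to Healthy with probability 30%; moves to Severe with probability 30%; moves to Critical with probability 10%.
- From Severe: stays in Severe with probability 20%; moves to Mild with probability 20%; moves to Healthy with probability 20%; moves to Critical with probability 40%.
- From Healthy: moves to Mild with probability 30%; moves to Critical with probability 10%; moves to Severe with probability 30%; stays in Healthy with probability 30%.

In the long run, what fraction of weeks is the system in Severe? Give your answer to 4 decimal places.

0.2500

Let the stationary distribution be π with π = πP and π_1 + π_2 + π_3 + π_4 = 1.
π_1 = 0.4·π_1 + 0.1·π_2 + 0.4·π_3 + 0.1·π_4
π_2 = 0.3·π_1 + 0.3·π_2 + 0.2·π_3 + 0.3·π_4
π_3 = 0.2·π_1 + 0.3·π_2 + 0.2·π_3 + 0.3·π_4
Solving with the normalization constraint gives π = (0.2500, 0.2750, 0.2500, 0.2250).
So the stationary probability of Severe is 0.2500.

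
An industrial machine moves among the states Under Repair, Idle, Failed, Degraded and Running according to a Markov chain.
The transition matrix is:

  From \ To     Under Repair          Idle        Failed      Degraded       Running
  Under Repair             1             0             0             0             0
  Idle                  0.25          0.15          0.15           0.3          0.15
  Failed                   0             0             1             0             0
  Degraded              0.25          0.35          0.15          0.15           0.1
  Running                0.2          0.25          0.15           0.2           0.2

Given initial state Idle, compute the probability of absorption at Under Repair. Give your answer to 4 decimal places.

Let h(s) be the probability of absorption at Under Repair starting from transient state s. Then h(Under Repair) = 1 and h(Failed) = 0. By first-step analysis:
h(Idle) = 0.25·1 + 0.15·h(Idle) + 0.15·0 + 0.3·h(Degraded) + 0.15·h(Running)
h(Degraded) = 0.25·1 + 0.35·h(Idle) + 0.15·0 + 0.15·h(Degraded) + 0.1·h(Running)
h(Running) = 0.2·1 + 0.25·h(Idle) + 0.15·0 + 0.2·h(Degraded) + 0.2·h(Running)
Solving: h(Idle) = 0.6181, h(Degraded) = 0.6190, h(Running) = 0.5979.
Starting from Idle, the probability is 0.6181.

0.6181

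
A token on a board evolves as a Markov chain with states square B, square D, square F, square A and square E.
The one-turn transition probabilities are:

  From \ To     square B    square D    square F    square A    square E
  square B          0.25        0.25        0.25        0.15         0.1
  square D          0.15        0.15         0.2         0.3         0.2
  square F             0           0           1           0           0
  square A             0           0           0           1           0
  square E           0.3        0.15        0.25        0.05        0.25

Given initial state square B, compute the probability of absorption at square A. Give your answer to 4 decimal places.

0.4123

Let h(s) be the probability of absorption at square A starting from transient state s. Then h(square A) = 1 and h(square F) = 0. By first-step analysis:
h(square B) = 0.25·h(square B) + 0.25·h(square D) + 0.25·0 + 0.15·1 + 0.1·h(square E)
h(square D) = 0.15·h(square B) + 0.15·h(square D) + 0.2·0 + 0.3·1 + 0.2·h(square E)
h(square E) = 0.3·h(square B) + 0.15·h(square D) + 0.25·0 + 0.05·1 + 0.25·h(square E)
Solving: h(square B) = 0.4123, h(square D) = 0.5039, h(square E) = 0.3324.
Starting from square B, the probability is 0.4123.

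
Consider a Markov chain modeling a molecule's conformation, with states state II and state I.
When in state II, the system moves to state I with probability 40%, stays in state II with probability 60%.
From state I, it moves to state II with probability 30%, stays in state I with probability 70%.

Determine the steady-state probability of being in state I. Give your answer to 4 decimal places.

0.5714

Let the stationary distribution be π with π = πP and π_1 + π_2 = 1.
π_1 = 0.6·π_1 + 0.3·π_2
Solving with the normalization constraint gives π = (0.4286, 0.5714).
So the stationary probability of state I is 0.5714.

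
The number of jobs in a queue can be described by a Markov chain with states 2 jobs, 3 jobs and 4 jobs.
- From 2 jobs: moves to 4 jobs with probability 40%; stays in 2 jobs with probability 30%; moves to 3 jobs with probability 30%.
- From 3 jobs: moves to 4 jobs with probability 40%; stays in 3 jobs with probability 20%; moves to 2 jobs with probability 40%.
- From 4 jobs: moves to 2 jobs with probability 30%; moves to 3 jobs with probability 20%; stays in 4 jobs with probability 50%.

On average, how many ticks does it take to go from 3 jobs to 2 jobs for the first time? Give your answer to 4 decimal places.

Let t(s) be the expected number of ticks to first reach 2 jobs from state s, with t(2 jobs) = 0. Conditioning on the first tick:
t(3 jobs) = 1 + 0.2·t(3 jobs) + 0.4·t(4 jobs)
t(4 jobs) = 1 + 0.2·t(3 jobs) + 0.5·t(4 jobs)
Solving: t(3 jobs) = 2.8125, t(4 jobs) = 3.1250.
Expected ticks from 3 jobs to 2 jobs: 2.8125.

2.8125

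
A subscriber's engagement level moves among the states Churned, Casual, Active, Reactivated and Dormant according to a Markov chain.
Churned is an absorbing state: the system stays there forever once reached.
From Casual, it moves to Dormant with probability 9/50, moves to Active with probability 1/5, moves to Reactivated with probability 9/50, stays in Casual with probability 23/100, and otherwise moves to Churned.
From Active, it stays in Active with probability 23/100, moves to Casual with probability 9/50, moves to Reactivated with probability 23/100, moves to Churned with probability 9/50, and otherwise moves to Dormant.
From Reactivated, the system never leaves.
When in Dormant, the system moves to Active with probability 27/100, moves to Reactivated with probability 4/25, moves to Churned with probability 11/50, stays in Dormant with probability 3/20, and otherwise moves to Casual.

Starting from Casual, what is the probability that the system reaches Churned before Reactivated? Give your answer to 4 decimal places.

0.5226

Let h(s) be the probability of absorption at Churned starting from transient state s. Then h(Churned) = 1 and h(Reactivated) = 0. By first-step analysis:
h(Casual) = 0.21·1 + 0.23·h(Casual) + 0.2·h(Active) + 0.18·0 + 0.18·h(Dormant)
h(Active) = 0.18·1 + 0.18·h(Casual) + 0.23·h(Active) + 0.23·0 + 0.18·h(Dormant)
h(Dormant) = 0.22·1 + 0.2·h(Casual) + 0.27·h(Active) + 0.16·0 + 0.15·h(Dormant)
Solving: h(Casual) = 0.5226, h(Active) = 0.4809, h(Dormant) = 0.5345.
Starting from Casual, the probability is 0.5226.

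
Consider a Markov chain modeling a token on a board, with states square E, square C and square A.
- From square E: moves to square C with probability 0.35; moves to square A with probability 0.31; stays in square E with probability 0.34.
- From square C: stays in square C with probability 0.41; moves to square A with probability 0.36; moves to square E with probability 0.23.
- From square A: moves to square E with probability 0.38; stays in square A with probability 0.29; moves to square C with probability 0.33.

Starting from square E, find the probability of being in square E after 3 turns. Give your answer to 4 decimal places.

Propagate the distribution vector 3 turns from square E.
After 0 turns: (1.0000, 0.0000, 0.0000)
After 1 turn: (0.3400, 0.3500, 0.3100)
After 2 turns: (0.3139, 0.3648, 0.3213)
After 3 turns: (0.3127, 0.3655, 0.3218)
P(in square E after 3 turns) = 0.3127

0.3127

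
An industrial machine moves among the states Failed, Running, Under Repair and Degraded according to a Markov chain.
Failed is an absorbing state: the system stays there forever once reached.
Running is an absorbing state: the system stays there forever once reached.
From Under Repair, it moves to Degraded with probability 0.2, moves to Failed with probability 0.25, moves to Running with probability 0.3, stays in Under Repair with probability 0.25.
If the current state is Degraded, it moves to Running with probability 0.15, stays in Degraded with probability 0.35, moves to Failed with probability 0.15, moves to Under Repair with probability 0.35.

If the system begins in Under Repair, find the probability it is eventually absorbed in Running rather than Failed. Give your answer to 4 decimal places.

Let h(s) be the probability of absorption at Running starting from transient state s. Then h(Running) = 1 and h(Failed) = 0. By first-step analysis:
h(Under Repair) = 0.25·0 + 0.3·1 + 0.25·h(Under Repair) + 0.2·h(Degraded)
h(Degraded) = 0.15·0 + 0.15·1 + 0.35·h(Under Repair) + 0.35·h(Degraded)
Solving: h(Under Repair) = 0.5389, h(Degraded) = 0.5210.
Starting from Under Repair, the probability is 0.5389.

0.5389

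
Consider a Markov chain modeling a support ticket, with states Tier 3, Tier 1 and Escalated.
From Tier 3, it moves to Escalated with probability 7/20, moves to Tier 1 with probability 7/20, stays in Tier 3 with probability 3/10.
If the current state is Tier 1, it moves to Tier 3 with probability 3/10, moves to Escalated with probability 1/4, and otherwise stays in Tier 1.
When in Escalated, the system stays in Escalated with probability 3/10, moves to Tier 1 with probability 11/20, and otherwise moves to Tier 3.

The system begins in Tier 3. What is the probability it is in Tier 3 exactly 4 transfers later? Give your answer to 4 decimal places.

Propagate the distribution vector 4 transfers from Tier 3.
After 0 transfers: (1.0000, 0.0000, 0.0000)
After 1 transfer: (0.3000, 0.3500, 0.3500)
After 2 transfers: (0.2475, 0.4550, 0.2975)
After 3 transfers: (0.2554, 0.4550, 0.2896)
After 4 transfers: (0.2566, 0.4534, 0.2900)
P(in Tier 3 after 4 transfers) = 0.2566

0.2566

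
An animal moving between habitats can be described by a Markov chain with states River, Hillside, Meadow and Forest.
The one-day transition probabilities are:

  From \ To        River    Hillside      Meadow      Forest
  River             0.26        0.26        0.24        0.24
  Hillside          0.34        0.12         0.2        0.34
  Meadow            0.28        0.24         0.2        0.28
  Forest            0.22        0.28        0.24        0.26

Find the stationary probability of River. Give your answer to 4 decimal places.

0.2717

Let the stationary distribution be π with π = πP and π_1 + π_2 + π_3 + π_4 = 1.
π_1 = 0.26·π_1 + 0.34·π_2 + 0.28·π_3 + 0.22·π_4
π_2 = 0.26·π_1 + 0.12·π_2 + 0.24·π_3 + 0.28·π_4
π_3 = 0.24·π_1 + 0.2·π_2 + 0.2·π_3 + 0.24·π_4
Solving with the normalization constraint gives π = (0.2717, 0.2290, 0.2220, 0.2773).
So the stationary probability of River is 0.2717.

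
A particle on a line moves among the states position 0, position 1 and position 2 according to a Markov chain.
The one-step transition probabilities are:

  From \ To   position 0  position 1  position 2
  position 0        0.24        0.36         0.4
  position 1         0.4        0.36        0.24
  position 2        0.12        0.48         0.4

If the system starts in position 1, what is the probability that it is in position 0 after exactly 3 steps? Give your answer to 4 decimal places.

0.2611

Propagate the distribution vector 3 steps from position 1.
After 0 steps: (0.0000, 1.0000, 0.0000)
After 1 step: (0.4000, 0.3600, 0.2400)
After 2 steps: (0.2688, 0.3888, 0.3424)
After 3 steps: (0.2611, 0.4011, 0.3378)
P(in position 0 after 3 steps) = 0.2611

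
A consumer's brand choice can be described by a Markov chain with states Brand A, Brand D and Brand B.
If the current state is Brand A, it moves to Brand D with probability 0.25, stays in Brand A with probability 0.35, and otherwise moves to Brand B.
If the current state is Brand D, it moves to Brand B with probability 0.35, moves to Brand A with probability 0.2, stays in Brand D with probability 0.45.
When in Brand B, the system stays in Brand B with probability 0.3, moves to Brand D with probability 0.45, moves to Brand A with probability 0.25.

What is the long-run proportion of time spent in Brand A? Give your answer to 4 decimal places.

Let the stationary distribution be π with π = πP and π_1 + π_2 + π_3 = 1.
π_1 = 0.35·π_1 + 0.2·π_2 + 0.25·π_3
π_2 = 0.25·π_1 + 0.45·π_2 + 0.45·π_3
Solving with the normalization constraint gives π = (0.2556, 0.3989, 0.3455).
So the stationary probability of Brand A is 0.2556.

0.2556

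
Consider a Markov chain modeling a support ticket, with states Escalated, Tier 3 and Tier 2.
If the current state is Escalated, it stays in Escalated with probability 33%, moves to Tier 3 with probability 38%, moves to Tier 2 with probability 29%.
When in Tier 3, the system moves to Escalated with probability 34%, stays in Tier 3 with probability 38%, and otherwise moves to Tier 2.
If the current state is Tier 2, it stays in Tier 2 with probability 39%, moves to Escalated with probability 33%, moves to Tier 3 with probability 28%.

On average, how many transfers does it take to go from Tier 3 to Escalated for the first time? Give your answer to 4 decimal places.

Let t(s) be the expected number of transfers to first reach Escalated from state s, with t(Escalated) = 0. Conditioning on the first transfer:
t(Tier 3) = 1 + 0.38·t(Tier 3) + 0.28·t(Tier 2)
t(Tier 2) = 1 + 0.28·t(Tier 3) + 0.39·t(Tier 2)
Solving: t(Tier 3) = 2.9686, t(Tier 2) = 3.0020.
Expected transfers from Tier 3 to Escalated: 2.9686.

2.9686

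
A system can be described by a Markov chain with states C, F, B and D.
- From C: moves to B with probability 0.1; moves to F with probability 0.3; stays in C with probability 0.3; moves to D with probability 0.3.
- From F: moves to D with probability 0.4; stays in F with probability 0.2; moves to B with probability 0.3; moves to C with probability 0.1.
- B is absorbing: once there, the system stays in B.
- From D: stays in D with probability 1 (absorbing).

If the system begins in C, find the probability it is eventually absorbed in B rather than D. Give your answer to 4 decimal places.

Let h(s) be the probability of absorption at B starting from transient state s. Then h(B) = 1 and h(D) = 0. By first-step analysis:
h(C) = 0.3·h(C) + 0.3·h(F) + 0.1·1 + 0.3·0
h(F) = 0.1·h(C) + 0.2·h(F) + 0.3·1 + 0.4·0
Solving: h(C) = 0.3208, h(F) = 0.4151.
Starting from C, the probability is 0.3208.

0.3208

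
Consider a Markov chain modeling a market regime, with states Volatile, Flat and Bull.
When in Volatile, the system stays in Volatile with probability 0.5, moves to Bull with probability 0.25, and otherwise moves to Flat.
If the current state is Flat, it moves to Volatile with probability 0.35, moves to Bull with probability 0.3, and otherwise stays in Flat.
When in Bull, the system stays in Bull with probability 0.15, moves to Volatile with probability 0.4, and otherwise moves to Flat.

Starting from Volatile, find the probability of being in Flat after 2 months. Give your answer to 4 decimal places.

Sum over the intermediate state after 1 month:
P = P(Volatile→Volatile)·P(Volatile→Flat) + P(Volatile→Flat)·P(Flat→Flat) + P(Volatile→Bull)·P(Bull→Flat)
  = 0.5×0.25 + 0.25×0.35 + 0.25×0.45
  = 0.1250 + 0.0875 + 0.1125 = 0.3250

0.3250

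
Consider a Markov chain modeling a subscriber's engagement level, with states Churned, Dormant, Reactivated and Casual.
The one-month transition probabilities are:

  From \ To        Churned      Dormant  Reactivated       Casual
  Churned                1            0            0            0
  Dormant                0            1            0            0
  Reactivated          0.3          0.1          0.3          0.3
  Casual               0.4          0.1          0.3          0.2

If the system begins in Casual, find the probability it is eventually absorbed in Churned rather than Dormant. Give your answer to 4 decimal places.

0.7872

Let h(s) be the probability of absorption at Churned starting from transient state s. Then h(Churned) = 1 and h(Dormant) = 0. By first-step analysis:
h(Reactivated) = 0.3·1 + 0.1·0 + 0.3·h(Reactivated) + 0.3·h(Casual)
h(Casual) = 0.4·1 + 0.1·0 + 0.3·h(Reactivated) + 0.2·h(Casual)
Solving: h(Reactivated) = 0.7660, h(Casual) = 0.7872.
Starting from Casual, the probability is 0.7872.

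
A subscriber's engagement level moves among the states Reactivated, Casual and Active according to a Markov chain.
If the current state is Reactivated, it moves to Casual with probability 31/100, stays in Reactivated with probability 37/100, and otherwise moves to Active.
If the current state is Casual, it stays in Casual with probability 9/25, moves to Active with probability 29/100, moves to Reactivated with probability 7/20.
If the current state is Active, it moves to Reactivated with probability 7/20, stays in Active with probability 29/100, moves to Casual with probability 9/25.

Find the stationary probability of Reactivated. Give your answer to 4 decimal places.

Let the stationary distribution be π with π = πP and π_1 + π_2 + π_3 = 1.
π_1 = 0.37·π_1 + 0.35·π_2 + 0.35·π_3
π_2 = 0.31·π_1 + 0.36·π_2 + 0.36·π_3
Solving with the normalization constraint gives π = (0.3571, 0.3421, 0.3007).
So the stationary probability of Reactivated is 0.3571.

0.3571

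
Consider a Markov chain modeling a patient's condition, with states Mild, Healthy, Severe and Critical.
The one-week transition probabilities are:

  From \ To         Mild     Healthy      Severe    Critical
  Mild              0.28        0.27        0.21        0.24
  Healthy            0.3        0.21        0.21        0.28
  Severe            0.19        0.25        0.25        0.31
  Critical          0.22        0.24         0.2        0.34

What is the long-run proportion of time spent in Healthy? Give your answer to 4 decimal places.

0.2423

Let the stationary distribution be π with π = πP and π_1 + π_2 + π_3 + π_4 = 1.
π_1 = 0.28·π_1 + 0.3·π_2 + 0.19·π_3 + 0.22·π_4
π_2 = 0.27·π_1 + 0.21·π_2 + 0.25·π_3 + 0.24·π_4
π_3 = 0.21·π_1 + 0.21·π_2 + 0.25·π_3 + 0.2·π_4
Solving with the normalization constraint gives π = (0.2478, 0.2423, 0.2157, 0.2942).
So the stationary probability of Healthy is 0.2423.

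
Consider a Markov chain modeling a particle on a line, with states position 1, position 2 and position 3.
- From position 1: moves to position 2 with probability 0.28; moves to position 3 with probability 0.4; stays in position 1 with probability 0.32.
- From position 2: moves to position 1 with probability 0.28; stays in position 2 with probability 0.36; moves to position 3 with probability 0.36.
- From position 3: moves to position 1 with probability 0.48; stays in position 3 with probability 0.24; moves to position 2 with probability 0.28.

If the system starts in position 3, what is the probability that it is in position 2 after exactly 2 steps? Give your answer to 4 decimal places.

0.3024

Sum over the intermediate state after 1 step:
P = P(position 3→position 1)·P(position 1→position 2) + P(position 3→position 2)·P(position 2→position 2) + P(position 3→position 3)·P(position 3→position 2)
  = 0.48×0.28 + 0.28×0.36 + 0.24×0.28
  = 0.1344 + 0.1008 + 0.0672 = 0.3024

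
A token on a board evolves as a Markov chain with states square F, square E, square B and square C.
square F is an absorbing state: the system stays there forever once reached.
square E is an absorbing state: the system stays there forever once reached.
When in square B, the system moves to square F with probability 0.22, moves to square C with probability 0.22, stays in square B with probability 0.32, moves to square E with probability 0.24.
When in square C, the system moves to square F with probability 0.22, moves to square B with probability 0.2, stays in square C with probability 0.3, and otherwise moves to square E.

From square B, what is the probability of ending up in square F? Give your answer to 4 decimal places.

0.4685

Let h(s) be the probability of absorption at square F starting from transient state s. Then h(square F) = 1 and h(square E) = 0. By first-step analysis:
h(square B) = 0.22·1 + 0.24·0 + 0.32·h(square B) + 0.22·h(square C)
h(square C) = 0.22·1 + 0.28·0 + 0.2·h(square B) + 0.3·h(square C)
Solving: h(square B) = 0.4685, h(square C) = 0.4481.
Starting from square B, the probability is 0.4685.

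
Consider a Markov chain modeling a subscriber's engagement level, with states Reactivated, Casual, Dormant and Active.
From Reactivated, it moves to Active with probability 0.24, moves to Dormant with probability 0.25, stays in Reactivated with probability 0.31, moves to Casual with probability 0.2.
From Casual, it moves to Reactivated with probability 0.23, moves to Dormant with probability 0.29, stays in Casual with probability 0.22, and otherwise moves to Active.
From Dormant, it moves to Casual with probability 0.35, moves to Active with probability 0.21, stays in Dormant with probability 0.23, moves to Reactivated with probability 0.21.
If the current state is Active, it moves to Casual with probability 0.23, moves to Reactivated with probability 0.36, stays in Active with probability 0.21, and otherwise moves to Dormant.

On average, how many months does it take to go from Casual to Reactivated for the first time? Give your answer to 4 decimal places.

Let t(s) be the expected number of months to first reach Reactivated from state s, with t(Reactivated) = 0. Conditioning on the first month:
t(Casual) = 1 + 0.22·t(Casual) + 0.29·t(Dormant) + 0.26·t(Active)
t(Dormant) = 1 + 0.35·t(Casual) + 0.23·t(Dormant) + 0.21·t(Active)
t(Active) = 1 + 0.23·t(Casual) + 0.2·t(Dormant) + 0.21·t(Active)
Solving: t(Casual) = 3.9131, t(Dormant) = 4.0102, t(Active) = 3.4203.
Expected months from Casual to Reactivated: 3.9131.

3.9131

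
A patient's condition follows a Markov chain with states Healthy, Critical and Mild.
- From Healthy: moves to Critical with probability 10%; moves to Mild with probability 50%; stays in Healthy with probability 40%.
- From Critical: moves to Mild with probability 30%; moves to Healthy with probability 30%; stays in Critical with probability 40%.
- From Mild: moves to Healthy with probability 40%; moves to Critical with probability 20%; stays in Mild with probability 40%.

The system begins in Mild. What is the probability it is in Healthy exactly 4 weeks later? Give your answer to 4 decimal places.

0.3798

Propagate the distribution vector 4 weeks from Mild.
After 0 weeks: (0.0000, 0.0000, 1.0000)
After 1 week: (0.4000, 0.2000, 0.4000)
After 2 weeks: (0.3800, 0.2000, 0.4200)
After 3 weeks: (0.3800, 0.2020, 0.4180)
After 4 weeks: (0.3798, 0.2024, 0.4178)
P(in Healthy after 4 weeks) = 0.3798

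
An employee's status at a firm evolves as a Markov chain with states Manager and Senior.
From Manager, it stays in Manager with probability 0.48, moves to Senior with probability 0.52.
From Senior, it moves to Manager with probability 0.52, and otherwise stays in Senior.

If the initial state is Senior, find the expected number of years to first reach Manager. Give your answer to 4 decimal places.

Let t(s) be the expected number of years to first reach Manager from state s, with t(Manager) = 0. Conditioning on the first year:
t(Senior) = 1 + 0.48·t(Senior)
Solving: t(Senior) = 1.9231.
Expected years from Senior to Manager: 1.9231.

1.9231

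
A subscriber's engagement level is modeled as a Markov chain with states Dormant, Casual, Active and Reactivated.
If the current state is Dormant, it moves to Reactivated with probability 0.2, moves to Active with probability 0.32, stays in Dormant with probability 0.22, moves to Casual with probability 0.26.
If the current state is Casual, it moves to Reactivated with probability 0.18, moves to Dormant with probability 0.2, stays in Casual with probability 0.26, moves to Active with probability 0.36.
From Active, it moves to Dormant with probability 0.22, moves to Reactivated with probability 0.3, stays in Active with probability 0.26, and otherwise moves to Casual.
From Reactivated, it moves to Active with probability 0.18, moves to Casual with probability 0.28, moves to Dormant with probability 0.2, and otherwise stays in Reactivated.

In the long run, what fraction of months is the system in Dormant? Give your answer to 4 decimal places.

Let the stationary distribution be π with π = πP and π_1 + π_2 + π_3 + π_4 = 1.
π_1 = 0.22·π_1 + 0.2·π_2 + 0.22·π_3 + 0.2·π_4
π_2 = 0.26·π_1 + 0.26·π_2 + 0.22·π_3 + 0.28·π_4
π_3 = 0.32·π_1 + 0.36·π_2 + 0.26·π_3 + 0.18·π_4
Solving with the normalization constraint gives π = (0.2097, 0.2541, 0.2773, 0.2589).
So the stationary probability of Dormant is 0.2097.

0.2097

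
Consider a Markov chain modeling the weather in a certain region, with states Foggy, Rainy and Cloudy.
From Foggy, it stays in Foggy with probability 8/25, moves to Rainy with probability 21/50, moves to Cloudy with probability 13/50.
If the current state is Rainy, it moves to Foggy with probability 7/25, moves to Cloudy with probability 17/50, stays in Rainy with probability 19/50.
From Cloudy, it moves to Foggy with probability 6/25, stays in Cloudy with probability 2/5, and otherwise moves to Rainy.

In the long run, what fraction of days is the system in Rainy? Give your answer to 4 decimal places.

Let the stationary distribution be π with π = πP and π_1 + π_2 + π_3 = 1.
π_1 = 0.32·π_1 + 0.28·π_2 + 0.24·π_3
π_2 = 0.42·π_1 + 0.38·π_2 + 0.36·π_3
Solving with the normalization constraint gives π = (0.2776, 0.3843, 0.3381).
So the stationary probability of Rainy is 0.3843.

0.3843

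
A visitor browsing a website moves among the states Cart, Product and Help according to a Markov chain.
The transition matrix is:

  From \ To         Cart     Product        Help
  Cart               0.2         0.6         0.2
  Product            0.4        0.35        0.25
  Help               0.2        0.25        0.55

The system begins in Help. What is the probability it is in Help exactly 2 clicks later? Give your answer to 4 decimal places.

0.4050

Sum over the intermediate state after 1 click:
P = P(Help→Cart)·P(Cart→Help) + P(Help→Product)·P(Product→Help) + P(Help→Help)·P(Help→Help)
  = 0.2×0.2 + 0.25×0.25 + 0.55×0.55
  = 0.0400 + 0.0625 + 0.3025 = 0.4050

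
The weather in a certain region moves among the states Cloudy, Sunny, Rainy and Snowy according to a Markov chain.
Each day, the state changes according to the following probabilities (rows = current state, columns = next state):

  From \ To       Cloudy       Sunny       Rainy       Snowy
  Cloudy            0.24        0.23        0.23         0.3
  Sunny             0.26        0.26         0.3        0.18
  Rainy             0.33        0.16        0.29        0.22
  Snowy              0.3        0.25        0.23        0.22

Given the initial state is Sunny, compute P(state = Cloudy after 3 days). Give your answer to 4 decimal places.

0.2822

Propagate the distribution vector 3 days from Sunny.
After 0 days: (0.0000, 1.0000, 0.0000, 0.0000)
After 1 day: (0.2600, 0.2600, 0.3000, 0.1800)
After 2 days: (0.2830, 0.2204, 0.2662, 0.2304)
After 3 days: (0.2822, 0.2226, 0.2614, 0.2338)
P(in Cloudy after 3 days) = 0.2822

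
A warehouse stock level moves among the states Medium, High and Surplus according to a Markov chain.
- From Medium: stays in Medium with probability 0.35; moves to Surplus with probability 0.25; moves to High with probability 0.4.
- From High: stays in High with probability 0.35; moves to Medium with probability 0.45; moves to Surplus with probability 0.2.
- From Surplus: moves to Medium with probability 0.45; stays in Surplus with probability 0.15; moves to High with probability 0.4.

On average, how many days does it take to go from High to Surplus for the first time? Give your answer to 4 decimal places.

Let t(s) be the expected number of days to first reach Surplus from state s, with t(Surplus) = 0. Conditioning on the first day:
t(Medium) = 1 + 0.35·t(Medium) + 0.4·t(High)
t(High) = 1 + 0.45·t(Medium) + 0.35·t(High)
Solving: t(Medium) = 4.3299, t(High) = 4.5361.
Expected days from High to Surplus: 4.5361.

4.5361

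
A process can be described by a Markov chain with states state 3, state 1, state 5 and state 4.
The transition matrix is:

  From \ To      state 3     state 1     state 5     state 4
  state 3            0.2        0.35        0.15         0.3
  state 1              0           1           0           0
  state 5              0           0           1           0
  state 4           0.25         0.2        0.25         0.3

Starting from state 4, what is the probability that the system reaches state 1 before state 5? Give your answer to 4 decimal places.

Let h(s) be the probability of absorption at state 1 starting from transient state s. Then h(state 1) = 1 and h(state 5) = 0. By first-step analysis:
h(state 3) = 0.2·h(state 3) + 0.35·1 + 0.15·0 + 0.3·h(state 4)
h(state 4) = 0.25·h(state 3) + 0.2·1 + 0.25·0 + 0.3·h(state 4)
Solving: h(state 3) = 0.6289, h(state 4) = 0.5103.
Starting from state 4, the probability is 0.5103.

0.5103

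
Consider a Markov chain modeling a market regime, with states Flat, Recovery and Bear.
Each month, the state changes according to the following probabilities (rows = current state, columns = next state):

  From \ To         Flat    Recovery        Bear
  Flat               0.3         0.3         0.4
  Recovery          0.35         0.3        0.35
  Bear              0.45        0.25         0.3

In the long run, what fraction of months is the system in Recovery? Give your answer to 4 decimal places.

Let the stationary distribution be π with π = πP and π_1 + π_2 + π_3 = 1.
π_1 = 0.3·π_1 + 0.35·π_2 + 0.45·π_3
π_2 = 0.3·π_1 + 0.3·π_2 + 0.25·π_3
Solving with the normalization constraint gives π = (0.3667, 0.2825, 0.3508).
So the stationary probability of Recovery is 0.2825.

0.2825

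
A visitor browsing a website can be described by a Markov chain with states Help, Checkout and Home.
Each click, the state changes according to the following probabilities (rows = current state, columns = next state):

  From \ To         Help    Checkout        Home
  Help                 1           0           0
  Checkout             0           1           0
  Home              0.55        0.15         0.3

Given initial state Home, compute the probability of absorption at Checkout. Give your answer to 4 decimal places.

0.2143

Let h(s) be the probability of absorption at Checkout starting from transient state s. Then h(Checkout) = 1 and h(Help) = 0. By first-step analysis:
h(Home) = 0.55·0 + 0.15·1 + 0.3·h(Home)
Solving: h(Home) = 0.2143.
Starting from Home, the probability is 0.2143.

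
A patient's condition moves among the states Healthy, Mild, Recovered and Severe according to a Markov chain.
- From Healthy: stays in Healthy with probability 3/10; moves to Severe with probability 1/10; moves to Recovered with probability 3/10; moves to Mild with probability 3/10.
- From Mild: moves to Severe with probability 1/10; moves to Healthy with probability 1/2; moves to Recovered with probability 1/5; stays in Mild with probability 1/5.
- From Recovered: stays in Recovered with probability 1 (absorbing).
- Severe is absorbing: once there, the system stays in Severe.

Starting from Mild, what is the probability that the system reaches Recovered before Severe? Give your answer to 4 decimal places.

Let h(s) be the probability of absorption at Recovered starting from transient state s. Then h(Recovered) = 1 and h(Severe) = 0. By first-step analysis:
h(Healthy) = 0.3·h(Healthy) + 0.3·h(Mild) + 0.3·1 + 0.1·0
h(Mild) = 0.5·h(Healthy) + 0.2·h(Mild) + 0.2·1 + 0.1·0
Solving: h(Healthy) = 0.7317, h(Mild) = 0.7073.
Starting from Mild, the probability is 0.7073.

0.7073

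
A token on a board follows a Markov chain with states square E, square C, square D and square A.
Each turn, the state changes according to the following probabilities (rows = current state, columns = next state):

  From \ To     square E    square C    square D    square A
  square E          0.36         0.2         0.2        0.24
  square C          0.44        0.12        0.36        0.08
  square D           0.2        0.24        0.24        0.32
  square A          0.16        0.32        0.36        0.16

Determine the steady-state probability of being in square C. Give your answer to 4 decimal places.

Let the stationary distribution be π with π = πP and π_1 + π_2 + π_3 + π_4 = 1.
π_1 = 0.36·π_1 + 0.44·π_2 + 0.2·π_3 + 0.16·π_4
π_2 = 0.2·π_1 + 0.12·π_2 + 0.24·π_3 + 0.32·π_4
π_3 = 0.2·π_1 + 0.36·π_2 + 0.24·π_3 + 0.36·π_4
Solving with the normalization constraint gives π = (0.2906, 0.2189, 0.2799, 0.2105).
So the stationary probability of square C is 0.2189.

0.2189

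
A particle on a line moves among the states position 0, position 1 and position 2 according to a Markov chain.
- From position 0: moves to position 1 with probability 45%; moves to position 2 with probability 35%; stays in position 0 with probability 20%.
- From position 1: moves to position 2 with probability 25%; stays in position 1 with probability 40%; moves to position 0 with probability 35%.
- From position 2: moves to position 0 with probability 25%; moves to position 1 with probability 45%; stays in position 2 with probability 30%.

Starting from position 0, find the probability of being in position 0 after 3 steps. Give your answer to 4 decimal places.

0.2785

Propagate the distribution vector 3 steps from position 0.
After 0 steps: (1.0000, 0.0000, 0.0000)
After 1 step: (0.2000, 0.4500, 0.3500)
After 2 steps: (0.2850, 0.4275, 0.2875)
After 3 steps: (0.2785, 0.4286, 0.2929)
P(in position 0 after 3 steps) = 0.2785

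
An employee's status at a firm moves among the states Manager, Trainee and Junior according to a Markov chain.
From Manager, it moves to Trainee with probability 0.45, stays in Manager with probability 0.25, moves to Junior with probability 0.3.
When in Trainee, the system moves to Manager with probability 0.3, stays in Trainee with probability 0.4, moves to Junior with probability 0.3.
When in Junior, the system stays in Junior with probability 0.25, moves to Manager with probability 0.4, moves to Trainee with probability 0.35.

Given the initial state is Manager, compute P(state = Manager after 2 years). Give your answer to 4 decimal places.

0.3175

Sum over the intermediate state after 1 year:
P = P(Manager→Manager)·P(Manager→Manager) + P(Manager→Trainee)·P(Trainee→Manager) + P(Manager→Junior)·P(Junior→Manager)
  = 0.25×0.25 + 0.45×0.3 + 0.3×0.4
  = 0.0625 + 0.1350 + 0.1200 = 0.3175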